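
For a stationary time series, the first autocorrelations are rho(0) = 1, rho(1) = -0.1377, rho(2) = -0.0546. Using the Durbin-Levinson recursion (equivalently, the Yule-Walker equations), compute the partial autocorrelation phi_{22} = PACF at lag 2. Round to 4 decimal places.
\phi_{22} = -0.0750

The PACF at lag k is phi_{kk}, the last component of the solution
to the Yule-Walker system G_k phi = r_k where
  (G_k)_{ij} = rho(|i - j|), (r_k)_i = rho(i), i,j = 1..k.
Equivalently, Durbin-Levinson gives phi_{kk} iteratively:
  phi_{11} = rho(1)
  phi_{kk} = [rho(k) - sum_{j=1..k-1} phi_{k-1,j} rho(k-j)]
            / [1 - sum_{j=1..k-1} phi_{k-1,j} rho(j)],
  phi_{k,j} = phi_{k-1,j} - phi_{kk} phi_{k-1,k-j},  j = 1..k-1.
Step k = 1:
  phi_11 = rho(1) = -0.1377.
Step k = 2:
  phi_22 = [rho(2) - phi_11 rho(1)] / [1 - phi_11 rho(1)] = [-0.0546 - (-0.1377)(-0.1377)] / [1 - (-0.1377)(-0.1377)]
         = -0.07356129 / 0.98103871 = -0.075.
Therefore phi_{22} = -0.0750.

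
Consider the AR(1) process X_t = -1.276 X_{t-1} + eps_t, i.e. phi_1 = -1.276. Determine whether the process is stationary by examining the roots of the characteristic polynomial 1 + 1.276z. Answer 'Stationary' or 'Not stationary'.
\text{Not stationary}

The AR(p) characteristic polynomial is P(z) = 1 + 1.276z.
Stationarity requires all roots to lie outside the unit circle, i.e. |z| > 1 for every root.
This is linear in z: 1 + (1.276) z = 0  =>  z = -1/(1.276) = -0.783699,  |z| = 0.783699.
Moduli of all roots: 0.7837.
All moduli strictly greater than 1? No.
Verdict: Not stationary.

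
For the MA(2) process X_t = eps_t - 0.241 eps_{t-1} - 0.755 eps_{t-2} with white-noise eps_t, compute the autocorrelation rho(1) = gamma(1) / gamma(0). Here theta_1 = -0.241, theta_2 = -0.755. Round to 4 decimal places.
\rho(1) = -0.0363

For an MA(q) process with theta_0 = 1, the autocovariance is
  gamma(k) = sigma^2 * sum_{i=0..q-k} theta_i * theta_{i+k},
and rho(k) = gamma(k) / gamma(0). Sigma^2 cancels.
  numerator   = (1)*(-0.241) + (-0.241)*(-0.755) = -0.059045.
  denominator = (1)^2 + (-0.241)^2 + (-0.755)^2 = 1.628106.
  rho(1) = -0.059045 / 1.628106 = -0.0363.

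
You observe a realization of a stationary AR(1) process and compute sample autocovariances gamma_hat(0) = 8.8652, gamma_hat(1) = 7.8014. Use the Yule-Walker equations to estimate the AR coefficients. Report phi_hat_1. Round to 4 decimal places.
\hat\phi_{1} = 0.8800

The Yule-Walker equations for an AR(p) process read, in matrix form,
  Gamma_p phi = r_p,   with   (Gamma_p)_{ij} = gamma(|i - j|),
                       (r_p)_i = gamma(i),   i,j = 1..p.
Substitute the sample gammas (Toeplitz matrix and right-hand side of size 1):
  Gamma_p = [[8.8652]]
  r_p     = [7.8014]
With p = 1 this is the single equation gamma(0) phi_1 = gamma(1):
  phi_hat_1 = gamma(1) / gamma(0) = 7.8014 / 8.8652 = 0.8800.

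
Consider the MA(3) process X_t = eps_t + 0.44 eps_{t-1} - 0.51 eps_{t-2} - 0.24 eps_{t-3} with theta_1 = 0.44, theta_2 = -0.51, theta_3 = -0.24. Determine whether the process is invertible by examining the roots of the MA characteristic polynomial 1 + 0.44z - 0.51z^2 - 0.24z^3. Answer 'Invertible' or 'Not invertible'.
\text{Invertible}

The MA(q) characteristic polynomial is P(z) = 1 + 0.44z - 0.51z^2 - 0.24z^3.
Invertibility requires all roots to lie outside the unit circle, i.e. |z| > 1 for every root.
Degree 3: look for a simple real root z0 first, then factor out (1 - z/z0) and solve the remaining quadratic.
Testing z0 = -2: P(-2) = 1 + (0.44)(-2) + (-0.51)(-2)^2 + (-0.24)(-2)^3
  = 1 + (-0.88) + (-2.04) + (1.92) = 0.  So z_0 = -2 is a root, |z_0| = 2.
Divide out the factor (1 + 0.5 z) = (1 - z/z0) (since 1/z0 = -0.5):
  P(z) = (1 + 0.5 z)(1 + (-0.06) z + (-0.48) z^2)
  [check: z-coef -0.06 - (-0.5) = 0.44; z^2-coef -0.48 - (-0.5)(-0.06) = -0.51; z^3-coef -(-0.5)(-0.48) = -0.24.]
Remaining roots from the quadratic factor 1 + (-0.06) z + (-0.48) z^2:
  Set 1 + (-0.06) z + (-0.48) z^2 = 0, i.e. a z^2 + b z + c = 0 with a = -0.48, b = -0.06, c = 1.
  Discriminant D = b^2 - 4ac = (-0.06)^2 - 4*(-0.48)*1 = 0.0036 - (-1.92) = 1.9236.
  D >= 0, so the roots are real: z = (-b +/- sqrt(D)) / (2a) = (0.06 +/- 1.386939) / (-0.96).
    z_1 = (0.06 + 1.386939) / (-0.96) = -1.5072,   |z_1| = 1.5072.
    z_2 = (0.06 - 1.386939) / (-0.96) = 1.3822,   |z_2| = 1.3822.
Moduli of all roots: 2.0000, 1.5072, 1.3822.
All moduli strictly greater than 1? Yes.
Verdict: Invertible.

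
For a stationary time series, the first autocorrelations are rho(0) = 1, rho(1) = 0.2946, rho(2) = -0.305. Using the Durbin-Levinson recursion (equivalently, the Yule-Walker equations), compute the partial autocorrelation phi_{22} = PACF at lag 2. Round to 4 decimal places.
\phi_{22} = -0.4290

The PACF at lag k is phi_{kk}, the last component of the solution
to the Yule-Walker system G_k phi = r_k where
  (G_k)_{ij} = rho(|i - j|), (r_k)_i = rho(i), i,j = 1..k.
Equivalently, Durbin-Levinson gives phi_{kk} iteratively:
  phi_{11} = rho(1)
  phi_{kk} = [rho(k) - sum_{j=1..k-1} phi_{k-1,j} rho(k-j)]
            / [1 - sum_{j=1..k-1} phi_{k-1,j} rho(j)],
  phi_{k,j} = phi_{k-1,j} - phi_{kk} phi_{k-1,k-j},  j = 1..k-1.
Step k = 1:
  phi_11 = rho(1) = 0.2946.
Step k = 2:
  phi_22 = [rho(2) - phi_11 rho(1)] / [1 - phi_11 rho(1)] = [-0.305 - (0.2946)(0.2946)] / [1 - (0.2946)(0.2946)]
         = -0.39178916 / 0.91321084 = -0.429.
Therefore phi_{22} = -0.4290.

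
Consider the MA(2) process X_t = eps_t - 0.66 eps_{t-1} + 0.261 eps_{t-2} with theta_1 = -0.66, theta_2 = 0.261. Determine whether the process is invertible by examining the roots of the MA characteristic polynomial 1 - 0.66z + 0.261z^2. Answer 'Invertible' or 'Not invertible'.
\text{Invertible}

The MA(q) characteristic polynomial is P(z) = 1 - 0.66z + 0.261z^2.
Invertibility requires all roots to lie outside the unit circle, i.e. |z| > 1 for every root.
Set 1 + (-0.66) z + (0.261) z^2 = 0, i.e. a z^2 + b z + c = 0 with a = 0.261, b = -0.66, c = 1.
Discriminant D = b^2 - 4ac = (-0.66)^2 - 4*(0.261)*1 = 0.4356 - (1.044) = -0.6084.
D < 0, so the roots are the complex-conjugate pair z = (-b +/- i sqrt(-D)) / (2a) = 1.2644 +/- 1.4943i.
For a conjugate pair |z|^2 = z * conj(z) = (product of roots) = c/a = 1/(0.261) = 3.831418, so |z| = sqrt(3.831418) = 1.9574 for both roots.
Moduli of all roots: 1.9574, 1.9574.
All moduli strictly greater than 1? Yes.
Verdict: Invertible.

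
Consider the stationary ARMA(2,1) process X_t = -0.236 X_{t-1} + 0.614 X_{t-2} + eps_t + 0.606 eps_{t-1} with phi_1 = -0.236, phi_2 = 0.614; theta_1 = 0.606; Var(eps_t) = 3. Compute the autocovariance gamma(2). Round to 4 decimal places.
\gamma(2) = 2.5401

Multiply the model equation by X_{t-k} and take expectations. With theta_0 = psi_0 = 1 and psi_j the MA(infinity) weights, this gives
  gamma(k) - sum_i phi_i gamma(k-i) = c_k,
  c_k = sigma^2 * sum_{j=k..q} theta_j psi_{j-k}   (c_k = 0 for k > q),
using gamma(-m) = gamma(m).
psi-weights needed (psi_j = theta_j + sum_i phi_i psi_{j-i}):
  psi_1 = theta_1 + phi_1 = 0.606 + (-0.236) = 0.37
Right-hand sides:
  c_0 = sigma^2 (1 + theta_1 psi_1) = 3 * (1 + (0.606)(0.37)) = 3 * 1.22422 = 3.67266
  c_1 = sigma^2 theta_1 = 3 * (0.606) = 1.818
  c_2 = 0
Equations for k = 0, 1, 2 (AR order 2, c_2 = 0):
  (E0) gamma(0) = phi_1 gamma(1) + phi_2 gamma(2) + c_0
  (E1) gamma(1) = phi_1 gamma(0) + phi_2 gamma(1) + c_1
  (E2) gamma(2) = phi_1 gamma(1) + phi_2 gamma(0)
From (E1): gamma(1) = A gamma(0) + B with
  A = phi_1 / (1 - phi_2) = -0.236 / 0.386 = -0.611399,   B = c_1 / (1 - phi_2) = 1.818 / 0.386 = 4.709845.
Insert (E2) into (E0): gamma(0) (1 - phi_2^2) = phi_1 (1 + phi_2) gamma(1) + c_0.
  phi_1 (1 + phi_2) = (-0.236)(1.614) = -0.380904,   1 - phi_2^2 = 0.623004.
Replace gamma(1) by A gamma(0) + B and collect gamma(0):
  gamma(0) [0.623004 - (-0.380904)(-0.611399)] = (-0.380904)(4.709845) + 3.67266
  gamma(0) * 0.39012 = 1.878661
  gamma(0) = 1.878661 / 0.39012 = 4.815603.
  gamma(1) = A gamma(0) + B = (-0.611399)(4.815603) + (4.709845) = 1.76559.
  gamma(2) = phi_1 gamma(1) + phi_2 gamma(0) = (-0.236)(1.76559) + (0.614)(4.815603) = 2.540101.
Therefore gamma(2) = 2.5401 (to 4 decimal places).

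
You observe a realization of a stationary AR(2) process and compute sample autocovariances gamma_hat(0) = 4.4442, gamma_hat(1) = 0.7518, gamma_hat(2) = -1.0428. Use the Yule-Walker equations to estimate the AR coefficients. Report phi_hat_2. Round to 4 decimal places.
\hat\phi_{2} = -0.2710

The Yule-Walker equations for an AR(p) process read, in matrix form,
  Gamma_p phi = r_p,   with   (Gamma_p)_{ij} = gamma(|i - j|),
                       (r_p)_i = gamma(i),   i,j = 1..p.
Substitute the sample gammas (Toeplitz matrix and right-hand side of size 2):
  Gamma_p = [[4.4442, 0.7518], [0.7518, 4.4442]]
  r_p     = [0.7518, -1.0428]
Written out:
  4.4442 phi_1 + 0.7518 phi_2 = 0.7518
  0.7518 phi_1 + 4.4442 phi_2 = -1.0428
Solve by Cramer's rule:
  det = gamma(0)^2 - gamma(1)^2 = (4.4442)^2 - (0.7518)^2 = 19.75091364 - 0.56520324 = 19.1857104
  phi_hat_1 = [gamma(1) gamma(0) - gamma(1) gamma(2)] / det = [(0.7518)(4.4442) - (0.7518)(-1.0428)] / 19.1857104 = 4.1251266 / 19.1857104 = 0.215
  phi_hat_2 = [gamma(0) gamma(2) - gamma(1)^2] / det = [(4.4442)(-1.0428) - (0.7518)^2] / 19.1857104 = -5.199615 / 19.1857104 = -0.271
So phi_hat = [0.2150, -0.2710].
Therefore phi_hat_2 = -0.2710.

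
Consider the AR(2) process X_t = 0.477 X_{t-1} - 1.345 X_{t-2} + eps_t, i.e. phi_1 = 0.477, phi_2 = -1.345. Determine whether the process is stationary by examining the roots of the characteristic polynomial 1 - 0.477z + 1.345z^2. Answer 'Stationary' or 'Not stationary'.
\text{Not stationary}

The AR(p) characteristic polynomial is P(z) = 1 - 0.477z + 1.345z^2.
Stationarity requires all roots to lie outside the unit circle, i.e. |z| > 1 for every root.
Set 1 + (-0.477) z + (1.345) z^2 = 0, i.e. a z^2 + b z + c = 0 with a = 1.345, b = -0.477, c = 1.
Discriminant D = b^2 - 4ac = (-0.477)^2 - 4*(1.345)*1 = 0.227529 - (5.38) = -5.152471.
D < 0, so the roots are the complex-conjugate pair z = (-b +/- i sqrt(-D)) / (2a) = 0.1773 +/- 0.8438i.
For a conjugate pair |z|^2 = z * conj(z) = (product of roots) = c/a = 1/(1.345) = 0.743494, so |z| = sqrt(0.743494) = 0.8623 for both roots.
Moduli of all roots: 0.8623, 0.8623.
All moduli strictly greater than 1? No.
Verdict: Not stationary.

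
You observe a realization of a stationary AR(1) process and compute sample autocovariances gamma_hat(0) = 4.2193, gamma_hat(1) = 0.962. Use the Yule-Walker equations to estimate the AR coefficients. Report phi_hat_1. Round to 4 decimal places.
\hat\phi_{1} = 0.2280

The Yule-Walker equations for an AR(p) process read, in matrix form,
  Gamma_p phi = r_p,   with   (Gamma_p)_{ij} = gamma(|i - j|),
                       (r_p)_i = gamma(i),   i,j = 1..p.
Substitute the sample gammas (Toeplitz matrix and right-hand side of size 1):
  Gamma_p = [[4.2193]]
  r_p     = [0.962]
With p = 1 this is the single equation gamma(0) phi_1 = gamma(1):
  phi_hat_1 = gamma(1) / gamma(0) = 0.962 / 4.2193 = 0.2280.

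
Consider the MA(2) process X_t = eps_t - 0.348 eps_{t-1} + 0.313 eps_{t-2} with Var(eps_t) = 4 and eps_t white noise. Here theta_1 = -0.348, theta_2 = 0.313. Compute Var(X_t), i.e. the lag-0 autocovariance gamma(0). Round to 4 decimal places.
\gamma(0) = 4.8763

For an MA(q) process X_t = eps_t + sum_i theta_i eps_{t-i} with
Var(eps_t) = sigma^2, the variance is
  gamma(0) = sigma^2 * (1 + sum_i theta_i^2).
  sum_i theta_i^2 = (-0.348)^2 + (0.313)^2 = 0.121104 + 0.097969 = 0.219073.
  gamma(0) = 4 * (1 + 0.219073) = 4 * 1.219073 = 4.876292, which rounds to 4.8763.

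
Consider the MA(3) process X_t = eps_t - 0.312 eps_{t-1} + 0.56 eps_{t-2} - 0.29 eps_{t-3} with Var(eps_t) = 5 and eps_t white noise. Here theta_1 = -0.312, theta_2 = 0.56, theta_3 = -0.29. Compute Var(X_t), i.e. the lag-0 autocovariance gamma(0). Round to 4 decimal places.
\gamma(0) = 7.4752

For an MA(q) process X_t = eps_t + sum_i theta_i eps_{t-i} with
Var(eps_t) = sigma^2, the variance is
  gamma(0) = sigma^2 * (1 + sum_i theta_i^2).
  sum_i theta_i^2 = (-0.312)^2 + (0.56)^2 + (-0.29)^2 = 0.097344 + 0.3136 + 0.0841 = 0.495044.
  gamma(0) = 5 * (1 + 0.495044) = 5 * 1.495044 = 7.47522, which rounds to 7.4752.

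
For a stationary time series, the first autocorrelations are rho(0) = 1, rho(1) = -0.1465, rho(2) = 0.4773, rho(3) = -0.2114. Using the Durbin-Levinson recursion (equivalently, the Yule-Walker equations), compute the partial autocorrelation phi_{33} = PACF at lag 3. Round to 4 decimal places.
\phi_{33} = -0.1381

The PACF at lag k is phi_{kk}, the last component of the solution
to the Yule-Walker system G_k phi = r_k where
  (G_k)_{ij} = rho(|i - j|), (r_k)_i = rho(i), i,j = 1..k.
Equivalently, Durbin-Levinson gives phi_{kk} iteratively:
  phi_{11} = rho(1)
  phi_{kk} = [rho(k) - sum_{j=1..k-1} phi_{k-1,j} rho(k-j)]
            / [1 - sum_{j=1..k-1} phi_{k-1,j} rho(j)],
  phi_{k,j} = phi_{k-1,j} - phi_{kk} phi_{k-1,k-j},  j = 1..k-1.
Step k = 1:
  phi_11 = rho(1) = -0.1465.
Step k = 2:
  phi_22 = [rho(2) - phi_11 rho(1)] / [1 - phi_11 rho(1)] = [0.4773 - (-0.1465)(-0.1465)] / [1 - (-0.1465)(-0.1465)]
         = 0.45583775 / 0.97853775 = 0.465836.
  Update: phi_21 = phi_11 - phi_22 phi_11 = -0.1465 - (0.465836)(-0.1465) = -0.078255.
Step k = 3:
  phi_33 = [rho(3) - phi_21 rho(2) - phi_22 rho(1)] / [1 - phi_21 rho(1) - phi_22 rho(2)]
    numerator   = -0.2114 - (-0.078255)(0.4773) - (0.465836)(-0.1465) = -0.10580393
    denominator = 1 - (-0.078255)(-0.1465) - (0.465836)(0.4773) = 0.76619228
  phi_33 = -0.10580393 / 0.76619228 = -0.1381.
Therefore phi_{33} = -0.1381.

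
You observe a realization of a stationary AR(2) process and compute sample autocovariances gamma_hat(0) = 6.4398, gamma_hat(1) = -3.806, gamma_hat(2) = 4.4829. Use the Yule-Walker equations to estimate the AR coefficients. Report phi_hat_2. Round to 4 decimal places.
\hat\phi_{2} = 0.5330

The Yule-Walker equations for an AR(p) process read, in matrix form,
  Gamma_p phi = r_p,   with   (Gamma_p)_{ij} = gamma(|i - j|),
                       (r_p)_i = gamma(i),   i,j = 1..p.
Substitute the sample gammas (Toeplitz matrix and right-hand side of size 2):
  Gamma_p = [[6.4398, -3.806], [-3.806, 6.4398]]
  r_p     = [-3.806, 4.4829]
Written out:
  6.4398 phi_1 - 3.806 phi_2 = -3.806
  -3.806 phi_1 + 6.4398 phi_2 = 4.4829
Solve by Cramer's rule:
  det = gamma(0)^2 - gamma(1)^2 = (6.4398)^2 - (-3.806)^2 = 41.47102404 - 14.485636 = 26.98538804
  phi_hat_1 = [gamma(1) gamma(0) - gamma(1) gamma(2)] / det = [(-3.806)(6.4398) - (-3.806)(4.4829)] / 26.98538804 = -7.4479614 / 26.98538804 = -0.276
  phi_hat_2 = [gamma(0) gamma(2) - gamma(1)^2] / det = [(6.4398)(4.4829) - (-3.806)^2] / 26.98538804 = 14.38334342 / 26.98538804 = 0.533
So phi_hat = [-0.2760, 0.5330].
Therefore phi_hat_2 = 0.5330.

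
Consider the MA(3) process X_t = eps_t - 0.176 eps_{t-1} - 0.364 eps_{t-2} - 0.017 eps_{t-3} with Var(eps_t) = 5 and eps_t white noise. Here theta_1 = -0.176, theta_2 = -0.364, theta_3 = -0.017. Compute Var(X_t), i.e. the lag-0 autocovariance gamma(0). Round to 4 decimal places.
\gamma(0) = 5.8188

For an MA(q) process X_t = eps_t + sum_i theta_i eps_{t-i} with
Var(eps_t) = sigma^2, the variance is
  gamma(0) = sigma^2 * (1 + sum_i theta_i^2).
  sum_i theta_i^2 = (-0.176)^2 + (-0.364)^2 + (-0.017)^2 = 0.030976 + 0.132496 + 0.000289 = 0.163761.
  gamma(0) = 5 * (1 + 0.163761) = 5 * 1.163761 = 5.818805, which rounds to 5.8188.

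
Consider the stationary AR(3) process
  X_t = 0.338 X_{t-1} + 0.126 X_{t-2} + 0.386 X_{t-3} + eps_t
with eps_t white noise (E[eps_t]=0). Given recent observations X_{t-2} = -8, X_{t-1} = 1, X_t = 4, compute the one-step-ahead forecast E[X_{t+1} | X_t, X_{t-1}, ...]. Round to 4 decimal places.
E[X_{t+1} \mid \mathcal F_t] = -1.6100

For an AR(p) model X_t = c + sum_i phi_i X_{t-i} + eps_t, the
one-step-ahead conditional mean is
  E[X_{t+1} | X_t, ...] = c + sum_i phi_i X_{t+1-i}.
Substitute known values:
  E[X_{t+1} | ...] = (0.338) * (4) + (0.126) * (1) + (0.386) * (-8)
                   = -1.6100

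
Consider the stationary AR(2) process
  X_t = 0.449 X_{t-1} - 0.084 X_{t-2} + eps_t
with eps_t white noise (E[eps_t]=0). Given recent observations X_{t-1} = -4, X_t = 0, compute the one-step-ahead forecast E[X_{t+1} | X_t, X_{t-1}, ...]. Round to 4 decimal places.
E[X_{t+1} \mid \mathcal F_t] = 0.3360

For an AR(p) model X_t = c + sum_i phi_i X_{t-i} + eps_t, the
one-step-ahead conditional mean is
  E[X_{t+1} | X_t, ...] = c + sum_i phi_i X_{t+1-i}.
Substitute known values:
  E[X_{t+1} | ...] = (0.449) * (0) + (-0.084) * (-4)
                   = 0.3360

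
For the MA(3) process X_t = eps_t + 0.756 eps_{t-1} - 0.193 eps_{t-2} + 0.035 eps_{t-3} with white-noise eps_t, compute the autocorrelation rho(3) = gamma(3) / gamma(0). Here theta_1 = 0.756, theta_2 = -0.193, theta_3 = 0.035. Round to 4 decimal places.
\rho(3) = 0.0217

For an MA(q) process with theta_0 = 1, the autocovariance is
  gamma(k) = sigma^2 * sum_{i=0..q-k} theta_i * theta_{i+k},
and rho(k) = gamma(k) / gamma(0). Sigma^2 cancels.
  numerator   = (1)*(0.035) = 0.035.
  denominator = (1)^2 + (0.756)^2 + (-0.193)^2 + (0.035)^2 = 1.61001.
  rho(3) = 0.035 / 1.61001 = 0.0217.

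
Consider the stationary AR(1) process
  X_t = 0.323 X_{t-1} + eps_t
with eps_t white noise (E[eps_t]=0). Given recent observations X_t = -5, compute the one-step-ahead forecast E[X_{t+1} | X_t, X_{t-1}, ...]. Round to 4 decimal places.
E[X_{t+1} \mid \mathcal F_t] = -1.6150

For an AR(p) model X_t = c + sum_i phi_i X_{t-i} + eps_t, the
one-step-ahead conditional mean is
  E[X_{t+1} | X_t, ...] = c + sum_i phi_i X_{t+1-i}.
Substitute known values:
  E[X_{t+1} | ...] = (0.323) * (-5)
                   = -1.6150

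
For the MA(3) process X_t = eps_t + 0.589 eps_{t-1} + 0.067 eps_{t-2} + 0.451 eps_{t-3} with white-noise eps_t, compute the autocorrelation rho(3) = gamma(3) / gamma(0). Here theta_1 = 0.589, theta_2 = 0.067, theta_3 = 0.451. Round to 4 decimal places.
\rho(3) = 0.2901

For an MA(q) process with theta_0 = 1, the autocovariance is
  gamma(k) = sigma^2 * sum_{i=0..q-k} theta_i * theta_{i+k},
and rho(k) = gamma(k) / gamma(0). Sigma^2 cancels.
  numerator   = (1)*(0.451) = 0.451.
  denominator = (1)^2 + (0.589)^2 + (0.067)^2 + (0.451)^2 = 1.554811.
  rho(3) = 0.451 / 1.554811 = 0.2901.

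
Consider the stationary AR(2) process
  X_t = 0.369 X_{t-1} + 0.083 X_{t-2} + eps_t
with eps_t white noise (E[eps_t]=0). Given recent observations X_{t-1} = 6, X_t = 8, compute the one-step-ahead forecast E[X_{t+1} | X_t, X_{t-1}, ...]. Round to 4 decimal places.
E[X_{t+1} \mid \mathcal F_t] = 3.4500

For an AR(p) model X_t = c + sum_i phi_i X_{t-i} + eps_t, the
one-step-ahead conditional mean is
  E[X_{t+1} | X_t, ...] = c + sum_i phi_i X_{t+1-i}.
Substitute known values:
  E[X_{t+1} | ...] = (0.369) * (8) + (0.083) * (6)
                   = 3.4500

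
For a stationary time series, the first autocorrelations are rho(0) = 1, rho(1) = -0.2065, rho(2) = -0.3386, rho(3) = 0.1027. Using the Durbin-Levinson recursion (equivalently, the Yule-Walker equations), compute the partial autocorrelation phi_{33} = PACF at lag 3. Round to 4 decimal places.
\phi_{33} = -0.0960

The PACF at lag k is phi_{kk}, the last component of the solution
to the Yule-Walker system G_k phi = r_k where
  (G_k)_{ij} = rho(|i - j|), (r_k)_i = rho(i), i,j = 1..k.
Equivalently, Durbin-Levinson gives phi_{kk} iteratively:
  phi_{11} = rho(1)
  phi_{kk} = [rho(k) - sum_{j=1..k-1} phi_{k-1,j} rho(k-j)]
            / [1 - sum_{j=1..k-1} phi_{k-1,j} rho(j)],
  phi_{k,j} = phi_{k-1,j} - phi_{kk} phi_{k-1,k-j},  j = 1..k-1.
Step k = 1:
  phi_11 = rho(1) = -0.2065.
Step k = 2:
  phi_22 = [rho(2) - phi_11 rho(1)] / [1 - phi_11 rho(1)] = [-0.3386 - (-0.2065)(-0.2065)] / [1 - (-0.2065)(-0.2065)]
         = -0.38124225 / 0.95735775 = -0.398223.
  Update: phi_21 = phi_11 - phi_22 phi_11 = -0.2065 - (-0.398223)(-0.2065) = -0.288733.
Step k = 3:
  phi_33 = [rho(3) - phi_21 rho(2) - phi_22 rho(1)] / [1 - phi_21 rho(1) - phi_22 rho(2)]
    numerator   = 0.1027 - (-0.288733)(-0.3386) - (-0.398223)(-0.2065) = -0.07729817
    denominator = 1 - (-0.288733)(-0.2065) - (-0.398223)(-0.3386) = 0.80553817
  phi_33 = -0.07729817 / 0.80553817 = -0.096.
Therefore phi_{33} = -0.0960.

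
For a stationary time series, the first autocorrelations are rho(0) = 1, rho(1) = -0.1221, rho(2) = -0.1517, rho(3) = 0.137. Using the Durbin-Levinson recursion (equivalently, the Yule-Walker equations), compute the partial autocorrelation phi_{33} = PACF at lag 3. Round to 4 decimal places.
\phi_{33} = 0.0990

The PACF at lag k is phi_{kk}, the last component of the solution
to the Yule-Walker system G_k phi = r_k where
  (G_k)_{ij} = rho(|i - j|), (r_k)_i = rho(i), i,j = 1..k.
Equivalently, Durbin-Levinson gives phi_{kk} iteratively:
  phi_{11} = rho(1)
  phi_{kk} = [rho(k) - sum_{j=1..k-1} phi_{k-1,j} rho(k-j)]
            / [1 - sum_{j=1..k-1} phi_{k-1,j} rho(j)],
  phi_{k,j} = phi_{k-1,j} - phi_{kk} phi_{k-1,k-j},  j = 1..k-1.
Step k = 1:
  phi_11 = rho(1) = -0.1221.
Step k = 2:
  phi_22 = [rho(2) - phi_11 rho(1)] / [1 - phi_11 rho(1)] = [-0.1517 - (-0.1221)(-0.1221)] / [1 - (-0.1221)(-0.1221)]
         = -0.16660841 / 0.98509159 = -0.16913.
  Update: phi_21 = phi_11 - phi_22 phi_11 = -0.1221 - (-0.16913)(-0.1221) = -0.142751.
Step k = 3:
  phi_33 = [rho(3) - phi_21 rho(2) - phi_22 rho(1)] / [1 - phi_21 rho(1) - phi_22 rho(2)]
    numerator   = 0.137 - (-0.142751)(-0.1517) - (-0.16913)(-0.1221) = 0.09469395
    denominator = 1 - (-0.142751)(-0.1221) - (-0.16913)(-0.1517) = 0.95691313
  phi_33 = 0.09469395 / 0.95691313 = 0.099.
Therefore phi_{33} = 0.0990.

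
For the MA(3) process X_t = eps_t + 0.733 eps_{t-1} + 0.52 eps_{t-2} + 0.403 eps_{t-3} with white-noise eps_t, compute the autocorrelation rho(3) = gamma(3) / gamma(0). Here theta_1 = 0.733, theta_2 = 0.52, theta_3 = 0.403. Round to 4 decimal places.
\rho(3) = 0.2046

For an MA(q) process with theta_0 = 1, the autocovariance is
  gamma(k) = sigma^2 * sum_{i=0..q-k} theta_i * theta_{i+k},
and rho(k) = gamma(k) / gamma(0). Sigma^2 cancels.
  numerator   = (1)*(0.403) = 0.403.
  denominator = (1)^2 + (0.733)^2 + (0.52)^2 + (0.403)^2 = 1.970098.
  rho(3) = 0.403 / 1.970098 = 0.2046.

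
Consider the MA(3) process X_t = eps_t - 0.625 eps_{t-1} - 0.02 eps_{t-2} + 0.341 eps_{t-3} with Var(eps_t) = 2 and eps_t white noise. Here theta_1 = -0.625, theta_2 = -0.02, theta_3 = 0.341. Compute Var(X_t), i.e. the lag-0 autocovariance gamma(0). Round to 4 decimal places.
\gamma(0) = 3.0146

For an MA(q) process X_t = eps_t + sum_i theta_i eps_{t-i} with
Var(eps_t) = sigma^2, the variance is
  gamma(0) = sigma^2 * (1 + sum_i theta_i^2).
  sum_i theta_i^2 = (-0.625)^2 + (-0.02)^2 + (0.341)^2 = 0.390625 + 0.0004 + 0.116281 = 0.507306.
  gamma(0) = 2 * (1 + 0.507306) = 2 * 1.507306 = 3.014612, which rounds to 3.0146.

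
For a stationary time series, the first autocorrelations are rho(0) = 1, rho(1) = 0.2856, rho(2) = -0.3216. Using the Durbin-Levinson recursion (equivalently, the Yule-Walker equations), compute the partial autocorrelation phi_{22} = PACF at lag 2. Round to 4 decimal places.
\phi_{22} = -0.4390

The PACF at lag k is phi_{kk}, the last component of the solution
to the Yule-Walker system G_k phi = r_k where
  (G_k)_{ij} = rho(|i - j|), (r_k)_i = rho(i), i,j = 1..k.
Equivalently, Durbin-Levinson gives phi_{kk} iteratively:
  phi_{11} = rho(1)
  phi_{kk} = [rho(k) - sum_{j=1..k-1} phi_{k-1,j} rho(k-j)]
            / [1 - sum_{j=1..k-1} phi_{k-1,j} rho(j)],
  phi_{k,j} = phi_{k-1,j} - phi_{kk} phi_{k-1,k-j},  j = 1..k-1.
Step k = 1:
  phi_11 = rho(1) = 0.2856.
Step k = 2:
  phi_22 = [rho(2) - phi_11 rho(1)] / [1 - phi_11 rho(1)] = [-0.3216 - (0.2856)(0.2856)] / [1 - (0.2856)(0.2856)]
         = -0.40316736 / 0.91843264 = -0.439.
Therefore phi_{22} = -0.4390.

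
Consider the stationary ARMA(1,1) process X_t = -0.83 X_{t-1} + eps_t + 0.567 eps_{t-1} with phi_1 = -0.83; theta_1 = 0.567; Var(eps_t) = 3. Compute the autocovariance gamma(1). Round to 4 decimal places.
\gamma(1) = -1.3426

Multiply the model equation by X_{t-k} and take expectations. With theta_0 = psi_0 = 1 and psi_j the MA(infinity) weights, this gives
  gamma(k) - sum_i phi_i gamma(k-i) = c_k,
  c_k = sigma^2 * sum_{j=k..q} theta_j psi_{j-k}   (c_k = 0 for k > q),
using gamma(-m) = gamma(m).
psi-weights needed (psi_j = theta_j + sum_i phi_i psi_{j-i}):
  psi_1 = theta_1 + phi_1 = 0.567 + (-0.83) = -0.263
Right-hand sides:
  c_0 = sigma^2 (1 + theta_1 psi_1) = 3 * (1 + (0.567)(-0.263)) = 3 * 0.850879 = 2.552637
  c_1 = sigma^2 theta_1 = 3 * (0.567) = 1.701
  c_2 = 0
Equations for k = 0 and k = 1 (AR order 1):
  gamma(0) = phi_1 gamma(1) + c_0
  gamma(1) = phi_1 gamma(0) + c_1
Substituting the second into the first: gamma(0) (1 - phi_1^2) = c_0 + phi_1 c_1, so
  gamma(0) = (c_0 + phi_1 c_1) / (1 - phi_1^2) = (2.552637 + (-0.83)(1.701)) / (1 - (-0.83)^2) = 1.140807 / 0.3111 = 3.667011.
  gamma(1) = phi_1 gamma(0) + c_1 = (-0.83)(3.667011) + (1.701) = -1.342619.
Therefore gamma(1) = -1.3426 (to 4 decimal places).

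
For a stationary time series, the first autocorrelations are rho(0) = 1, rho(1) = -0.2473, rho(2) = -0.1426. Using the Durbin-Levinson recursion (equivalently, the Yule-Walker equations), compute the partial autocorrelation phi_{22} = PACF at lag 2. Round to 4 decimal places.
\phi_{22} = -0.2170

The PACF at lag k is phi_{kk}, the last component of the solution
to the Yule-Walker system G_k phi = r_k where
  (G_k)_{ij} = rho(|i - j|), (r_k)_i = rho(i), i,j = 1..k.
Equivalently, Durbin-Levinson gives phi_{kk} iteratively:
  phi_{11} = rho(1)
  phi_{kk} = [rho(k) - sum_{j=1..k-1} phi_{k-1,j} rho(k-j)]
            / [1 - sum_{j=1..k-1} phi_{k-1,j} rho(j)],
  phi_{k,j} = phi_{k-1,j} - phi_{kk} phi_{k-1,k-j},  j = 1..k-1.
Step k = 1:
  phi_11 = rho(1) = -0.2473.
Step k = 2:
  phi_22 = [rho(2) - phi_11 rho(1)] / [1 - phi_11 rho(1)] = [-0.1426 - (-0.2473)(-0.2473)] / [1 - (-0.2473)(-0.2473)]
         = -0.20375729 / 0.93884271 = -0.217.
Therefore phi_{22} = -0.2170.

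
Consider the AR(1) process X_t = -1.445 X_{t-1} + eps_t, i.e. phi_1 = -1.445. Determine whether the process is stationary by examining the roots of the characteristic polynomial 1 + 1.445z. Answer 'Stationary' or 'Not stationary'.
\text{Not stationary}

The AR(p) characteristic polynomial is P(z) = 1 + 1.445z.
Stationarity requires all roots to lie outside the unit circle, i.e. |z| > 1 for every root.
This is linear in z: 1 + (1.445) z = 0  =>  z = -1/(1.445) = -0.692042,  |z| = 0.692042.
Moduli of all roots: 0.6920.
All moduli strictly greater than 1? No.
Verdict: Not stationary.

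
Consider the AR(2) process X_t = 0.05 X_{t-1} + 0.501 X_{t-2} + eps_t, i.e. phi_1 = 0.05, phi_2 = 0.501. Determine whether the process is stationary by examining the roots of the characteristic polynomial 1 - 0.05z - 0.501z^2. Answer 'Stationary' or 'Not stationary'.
\text{Stationary}

The AR(p) characteristic polynomial is P(z) = 1 - 0.05z - 0.501z^2.
Stationarity requires all roots to lie outside the unit circle, i.e. |z| > 1 for every root.
Set 1 + (-0.05) z + (-0.501) z^2 = 0, i.e. a z^2 + b z + c = 0 with a = -0.501, b = -0.05, c = 1.
Discriminant D = b^2 - 4ac = (-0.05)^2 - 4*(-0.501)*1 = 0.0025 - (-2.004) = 2.0065.
D >= 0, so the roots are real: z = (-b +/- sqrt(D)) / (2a) = (0.05 +/- 1.41651) / (-1.002).
  z_1 = (0.05 + 1.41651) / (-1.002) = -1.4636,   |z_1| = 1.4636.
  z_2 = (0.05 - 1.41651) / (-1.002) = 1.3638,   |z_2| = 1.3638.
Moduli of all roots: 1.4636, 1.3638.
All moduli strictly greater than 1? Yes.
Verdict: Stationary.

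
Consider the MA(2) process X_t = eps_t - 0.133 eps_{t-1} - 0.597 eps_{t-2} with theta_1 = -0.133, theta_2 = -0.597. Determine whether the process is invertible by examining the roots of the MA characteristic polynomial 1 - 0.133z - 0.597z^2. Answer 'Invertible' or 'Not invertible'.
\text{Invertible}

The MA(q) characteristic polynomial is P(z) = 1 - 0.133z - 0.597z^2.
Invertibility requires all roots to lie outside the unit circle, i.e. |z| > 1 for every root.
Set 1 + (-0.133) z + (-0.597) z^2 = 0, i.e. a z^2 + b z + c = 0 with a = -0.597, b = -0.133, c = 1.
Discriminant D = b^2 - 4ac = (-0.133)^2 - 4*(-0.597)*1 = 0.017689 - (-2.388) = 2.405689.
D >= 0, so the roots are real: z = (-b +/- sqrt(D)) / (2a) = (0.133 +/- 1.551028) / (-1.194).
  z_1 = (0.133 + 1.551028) / (-1.194) = -1.4104,   |z_1| = 1.4104.
  z_2 = (0.133 - 1.551028) / (-1.194) = 1.1876,   |z_2| = 1.1876.
Moduli of all roots: 1.4104, 1.1876.
All moduli strictly greater than 1? Yes.
Verdict: Invertible.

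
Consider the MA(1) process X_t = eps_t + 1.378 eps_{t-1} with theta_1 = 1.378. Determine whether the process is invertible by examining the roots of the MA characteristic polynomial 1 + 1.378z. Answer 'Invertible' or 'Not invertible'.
\text{Not invertible}

The MA(q) characteristic polynomial is P(z) = 1 + 1.378z.
Invertibility requires all roots to lie outside the unit circle, i.e. |z| > 1 for every root.
This is linear in z: 1 + (1.378) z = 0  =>  z = -1/(1.378) = -0.725689,  |z| = 0.725689.
Moduli of all roots: 0.7257.
All moduli strictly greater than 1? No.
Verdict: Not invertible.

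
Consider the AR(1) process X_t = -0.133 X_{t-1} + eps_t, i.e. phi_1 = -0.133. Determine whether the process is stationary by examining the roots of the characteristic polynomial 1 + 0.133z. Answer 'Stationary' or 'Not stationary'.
\text{Stationary}

The AR(p) characteristic polynomial is P(z) = 1 + 0.133z.
Stationarity requires all roots to lie outside the unit circle, i.e. |z| > 1 for every root.
This is linear in z: 1 + (0.133) z = 0  =>  z = -1/(0.133) = -7.518797,  |z| = 7.518797.
Moduli of all roots: 7.5188.
All moduli strictly greater than 1? Yes.
Verdict: Stationary.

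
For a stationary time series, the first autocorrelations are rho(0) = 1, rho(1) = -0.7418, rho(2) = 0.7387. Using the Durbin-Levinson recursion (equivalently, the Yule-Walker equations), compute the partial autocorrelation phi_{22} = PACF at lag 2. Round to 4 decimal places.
\phi_{22} = 0.4190

The PACF at lag k is phi_{kk}, the last component of the solution
to the Yule-Walker system G_k phi = r_k where
  (G_k)_{ij} = rho(|i - j|), (r_k)_i = rho(i), i,j = 1..k.
Equivalently, Durbin-Levinson gives phi_{kk} iteratively:
  phi_{11} = rho(1)
  phi_{kk} = [rho(k) - sum_{j=1..k-1} phi_{k-1,j} rho(k-j)]
            / [1 - sum_{j=1..k-1} phi_{k-1,j} rho(j)],
  phi_{k,j} = phi_{k-1,j} - phi_{kk} phi_{k-1,k-j},  j = 1..k-1.
Step k = 1:
  phi_11 = rho(1) = -0.7418.
Step k = 2:
  phi_22 = [rho(2) - phi_11 rho(1)] / [1 - phi_11 rho(1)] = [0.7387 - (-0.7418)(-0.7418)] / [1 - (-0.7418)(-0.7418)]
         = 0.18843276 / 0.44973276 = 0.419.
Therefore phi_{22} = 0.4190.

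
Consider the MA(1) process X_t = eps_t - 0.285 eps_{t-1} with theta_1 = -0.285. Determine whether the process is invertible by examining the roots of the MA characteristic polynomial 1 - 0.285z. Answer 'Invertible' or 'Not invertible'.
\text{Invertible}

The MA(q) characteristic polynomial is P(z) = 1 - 0.285z.
Invertibility requires all roots to lie outside the unit circle, i.e. |z| > 1 for every root.
This is linear in z: 1 + (-0.285) z = 0  =>  z = -1/(-0.285) = 3.508772,  |z| = 3.508772.
Moduli of all roots: 3.5088.
All moduli strictly greater than 1? Yes.
Verdict: Invertible.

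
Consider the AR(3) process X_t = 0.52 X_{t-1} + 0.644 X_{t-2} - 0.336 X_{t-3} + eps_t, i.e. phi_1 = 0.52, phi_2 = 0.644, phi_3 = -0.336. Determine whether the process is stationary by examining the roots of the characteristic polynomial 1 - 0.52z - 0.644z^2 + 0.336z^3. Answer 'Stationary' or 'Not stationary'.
\text{Stationary}

The AR(p) characteristic polynomial is P(z) = 1 - 0.52z - 0.644z^2 + 0.336z^3.
Stationarity requires all roots to lie outside the unit circle, i.e. |z| > 1 for every root.
Degree 3: look for a simple real root z0 first, then factor out (1 - z/z0) and solve the remaining quadratic.
Testing z0 = 1.25: P(1.25) = 1 + (-0.52)(1.25) + (-0.644)(1.25)^2 + (0.336)(1.25)^3
  = 1 + (-0.65) + (-1.00625) + (0.65625) = 0.  So z_0 = 1.25 is a root, |z_0| = 1.25.
Divide out the factor (1 - 0.8 z) = (1 - z/z0) (since 1/z0 = 0.8):
  P(z) = (1 - 0.8 z)(1 + (0.28) z + (-0.42) z^2)
  [check: z-coef 0.28 - (0.8) = -0.52; z^2-coef -0.42 - (0.8)(0.28) = -0.644; z^3-coef -(0.8)(-0.42) = 0.336.]
Remaining roots from the quadratic factor 1 + (0.28) z + (-0.42) z^2:
  Set 1 + (0.28) z + (-0.42) z^2 = 0, i.e. a z^2 + b z + c = 0 with a = -0.42, b = 0.28, c = 1.
  Discriminant D = b^2 - 4ac = (0.28)^2 - 4*(-0.42)*1 = 0.0784 - (-1.68) = 1.7584.
  D >= 0, so the roots are real: z = (-b +/- sqrt(D)) / (2a) = (-0.28 +/- 1.326047) / (-0.84).
    z_1 = (-0.28 + 1.326047) / (-0.84) = -1.2453,   |z_1| = 1.2453.
    z_2 = (-0.28 - 1.326047) / (-0.84) = 1.912,   |z_2| = 1.912.
Moduli of all roots: 1.2500, 1.2453, 1.9120.
All moduli strictly greater than 1? Yes.
Verdict: Stationary.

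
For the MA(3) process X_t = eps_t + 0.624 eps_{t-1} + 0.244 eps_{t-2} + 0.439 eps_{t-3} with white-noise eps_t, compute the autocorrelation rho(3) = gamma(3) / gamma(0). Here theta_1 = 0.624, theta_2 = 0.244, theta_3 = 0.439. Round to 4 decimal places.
\rho(3) = 0.2674

For an MA(q) process with theta_0 = 1, the autocovariance is
  gamma(k) = sigma^2 * sum_{i=0..q-k} theta_i * theta_{i+k},
and rho(k) = gamma(k) / gamma(0). Sigma^2 cancels.
  numerator   = (1)*(0.439) = 0.439.
  denominator = (1)^2 + (0.624)^2 + (0.244)^2 + (0.439)^2 = 1.641633.
  rho(3) = 0.439 / 1.641633 = 0.2674.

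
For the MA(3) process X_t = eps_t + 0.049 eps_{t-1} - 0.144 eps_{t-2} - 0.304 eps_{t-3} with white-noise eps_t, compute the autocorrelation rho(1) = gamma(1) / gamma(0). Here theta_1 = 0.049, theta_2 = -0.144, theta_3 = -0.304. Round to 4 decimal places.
\rho(1) = 0.0768

For an MA(q) process with theta_0 = 1, the autocovariance is
  gamma(k) = sigma^2 * sum_{i=0..q-k} theta_i * theta_{i+k},
and rho(k) = gamma(k) / gamma(0). Sigma^2 cancels.
  numerator   = (1)*(0.049) + (0.049)*(-0.144) + (-0.144)*(-0.304) = 0.08572.
  denominator = (1)^2 + (0.049)^2 + (-0.144)^2 + (-0.304)^2 = 1.115553.
  rho(1) = 0.08572 / 1.115553 = 0.0768.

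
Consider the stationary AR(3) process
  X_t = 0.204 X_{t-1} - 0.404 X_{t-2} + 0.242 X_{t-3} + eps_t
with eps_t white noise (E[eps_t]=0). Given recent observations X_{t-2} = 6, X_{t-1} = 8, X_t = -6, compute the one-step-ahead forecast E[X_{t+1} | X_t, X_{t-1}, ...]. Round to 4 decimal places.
E[X_{t+1} \mid \mathcal F_t] = -3.0040

For an AR(p) model X_t = c + sum_i phi_i X_{t-i} + eps_t, the
one-step-ahead conditional mean is
  E[X_{t+1} | X_t, ...] = c + sum_i phi_i X_{t+1-i}.
Substitute known values:
  E[X_{t+1} | ...] = (0.204) * (-6) + (-0.404) * (8) + (0.242) * (6)
                   = -3.0040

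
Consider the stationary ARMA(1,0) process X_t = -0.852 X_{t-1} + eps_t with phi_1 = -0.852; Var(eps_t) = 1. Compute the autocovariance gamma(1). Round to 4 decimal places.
\gamma(1) = -3.1084

Multiply the model equation by X_{t-k} and take expectations. With theta_0 = psi_0 = 1 and psi_j the MA(infinity) weights, this gives
  gamma(k) - sum_i phi_i gamma(k-i) = c_k,
  c_k = sigma^2 * sum_{j=k..q} theta_j psi_{j-k}   (c_k = 0 for k > q),
using gamma(-m) = gamma(m).
Pure AR (q = 0): c_0 = sigma^2 = 1, c_k = 0 for k >= 1.
Equations for k = 0 and k = 1 (AR order 1):
  gamma(0) = phi_1 gamma(1) + c_0
  gamma(1) = phi_1 gamma(0) + c_1
Substituting the second into the first: gamma(0) (1 - phi_1^2) = c_0 + phi_1 c_1, so
  gamma(0) = c_0 / (1 - phi_1^2) = 1 / (1 - (-0.852)^2) = 1 / 0.274096 = 3.648357.
  gamma(1) = phi_1 gamma(0) = (-0.852)(3.648357) = -3.1084.
Therefore gamma(1) = -3.1084 (to 4 decimal places).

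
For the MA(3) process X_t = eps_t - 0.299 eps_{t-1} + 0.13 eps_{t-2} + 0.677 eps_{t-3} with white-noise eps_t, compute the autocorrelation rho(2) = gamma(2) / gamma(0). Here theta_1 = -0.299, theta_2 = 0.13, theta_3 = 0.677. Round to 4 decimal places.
\rho(2) = -0.0463

For an MA(q) process with theta_0 = 1, the autocovariance is
  gamma(k) = sigma^2 * sum_{i=0..q-k} theta_i * theta_{i+k},
and rho(k) = gamma(k) / gamma(0). Sigma^2 cancels.
  numerator   = (1)*(0.13) + (-0.299)*(0.677) = -0.072423.
  denominator = (1)^2 + (-0.299)^2 + (0.13)^2 + (0.677)^2 = 1.56463.
  rho(2) = -0.072423 / 1.56463 = -0.0463.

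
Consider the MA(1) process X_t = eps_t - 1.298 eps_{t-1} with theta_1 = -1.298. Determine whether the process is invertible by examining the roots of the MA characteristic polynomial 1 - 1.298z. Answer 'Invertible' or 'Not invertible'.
\text{Not invertible}

The MA(q) characteristic polynomial is P(z) = 1 - 1.298z.
Invertibility requires all roots to lie outside the unit circle, i.e. |z| > 1 for every root.
This is linear in z: 1 + (-1.298) z = 0  =>  z = -1/(-1.298) = 0.770416,  |z| = 0.770416.
Moduli of all roots: 0.7704.
All moduli strictly greater than 1? No.
Verdict: Not invertible.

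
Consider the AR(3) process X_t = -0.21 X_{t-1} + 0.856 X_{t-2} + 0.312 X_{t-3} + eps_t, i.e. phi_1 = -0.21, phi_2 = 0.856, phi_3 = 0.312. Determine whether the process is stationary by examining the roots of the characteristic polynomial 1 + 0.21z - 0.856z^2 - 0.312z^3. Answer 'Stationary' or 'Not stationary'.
\text{Stationary}

The AR(p) characteristic polynomial is P(z) = 1 + 0.21z - 0.856z^2 - 0.312z^3.
Stationarity requires all roots to lie outside the unit circle, i.e. |z| > 1 for every root.
Degree 3: look for a simple real root z0 first, then factor out (1 - z/z0) and solve the remaining quadratic.
Testing z0 = -2.5: P(-2.5) = 1 + (0.21)(-2.5) + (-0.856)(-2.5)^2 + (-0.312)(-2.5)^3
  = 1 + (-0.525) + (-5.35) + (4.875) = 0.  So z_0 = -2.5 is a root, |z_0| = 2.5.
Divide out the factor (1 + 0.4 z) = (1 - z/z0) (since 1/z0 = -0.4):
  P(z) = (1 + 0.4 z)(1 + (-0.19) z + (-0.78) z^2)
  [check: z-coef -0.19 - (-0.4) = 0.21; z^2-coef -0.78 - (-0.4)(-0.19) = -0.856; z^3-coef -(-0.4)(-0.78) = -0.312.]
Remaining roots from the quadratic factor 1 + (-0.19) z + (-0.78) z^2:
  Set 1 + (-0.19) z + (-0.78) z^2 = 0, i.e. a z^2 + b z + c = 0 with a = -0.78, b = -0.19, c = 1.
  Discriminant D = b^2 - 4ac = (-0.19)^2 - 4*(-0.78)*1 = 0.0361 - (-3.12) = 3.1561.
  D >= 0, so the roots are real: z = (-b +/- sqrt(D)) / (2a) = (0.19 +/- 1.776542) / (-1.56).
    z_1 = (0.19 + 1.776542) / (-1.56) = -1.2606,   |z_1| = 1.2606.
    z_2 = (0.19 - 1.776542) / (-1.56) = 1.017,   |z_2| = 1.017.
Moduli of all roots: 2.5000, 1.2606, 1.0170.
All moduli strictly greater than 1? Yes.
Verdict: Stationary.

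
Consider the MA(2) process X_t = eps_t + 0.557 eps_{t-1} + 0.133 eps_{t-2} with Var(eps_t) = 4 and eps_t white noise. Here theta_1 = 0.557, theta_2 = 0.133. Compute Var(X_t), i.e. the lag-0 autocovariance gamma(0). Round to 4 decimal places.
\gamma(0) = 5.3118

For an MA(q) process X_t = eps_t + sum_i theta_i eps_{t-i} with
Var(eps_t) = sigma^2, the variance is
  gamma(0) = sigma^2 * (1 + sum_i theta_i^2).
  sum_i theta_i^2 = (0.557)^2 + (0.133)^2 = 0.310249 + 0.017689 = 0.327938.
  gamma(0) = 4 * (1 + 0.327938) = 4 * 1.327938 = 5.311752, which rounds to 5.3118.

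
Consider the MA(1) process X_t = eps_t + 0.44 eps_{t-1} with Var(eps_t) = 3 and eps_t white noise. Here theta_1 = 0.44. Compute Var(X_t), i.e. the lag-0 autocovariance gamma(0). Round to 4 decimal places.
\gamma(0) = 3.5808

For an MA(q) process X_t = eps_t + sum_i theta_i eps_{t-i} with
Var(eps_t) = sigma^2, the variance is
  gamma(0) = sigma^2 * (1 + sum_i theta_i^2).
  sum_i theta_i^2 = (0.44)^2 = 0.1936.
  gamma(0) = 3 * (1 + 0.1936) = 3 * 1.1936 = 3.5808.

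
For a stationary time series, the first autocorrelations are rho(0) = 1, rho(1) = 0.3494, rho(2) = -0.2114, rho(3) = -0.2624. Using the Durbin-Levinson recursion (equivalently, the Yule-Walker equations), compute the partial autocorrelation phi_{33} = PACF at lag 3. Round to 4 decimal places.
\phi_{33} = -0.0370

The PACF at lag k is phi_{kk}, the last component of the solution
to the Yule-Walker system G_k phi = r_k where
  (G_k)_{ij} = rho(|i - j|), (r_k)_i = rho(i), i,j = 1..k.
Equivalently, Durbin-Levinson gives phi_{kk} iteratively:
  phi_{11} = rho(1)
  phi_{kk} = [rho(k) - sum_{j=1..k-1} phi_{k-1,j} rho(k-j)]
            / [1 - sum_{j=1..k-1} phi_{k-1,j} rho(j)],
  phi_{k,j} = phi_{k-1,j} - phi_{kk} phi_{k-1,k-j},  j = 1..k-1.
Step k = 1:
  phi_11 = rho(1) = 0.3494.
Step k = 2:
  phi_22 = [rho(2) - phi_11 rho(1)] / [1 - phi_11 rho(1)] = [-0.2114 - (0.3494)(0.3494)] / [1 - (0.3494)(0.3494)]
         = -0.33348036 / 0.87791964 = -0.379853.
  Update: phi_21 = phi_11 - phi_22 phi_11 = 0.3494 - (-0.379853)(0.3494) = 0.482121.
Step k = 3:
  phi_33 = [rho(3) - phi_21 rho(2) - phi_22 rho(1)] / [1 - phi_21 rho(1) - phi_22 rho(2)]
    numerator   = -0.2624 - (0.482121)(-0.2114) - (-0.379853)(0.3494) = -0.02775908
    denominator = 1 - (0.482121)(0.3494) - (-0.379853)(-0.2114) = 0.75124614
  phi_33 = -0.02775908 / 0.75124614 = -0.037.
Therefore phi_{33} = -0.0370.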